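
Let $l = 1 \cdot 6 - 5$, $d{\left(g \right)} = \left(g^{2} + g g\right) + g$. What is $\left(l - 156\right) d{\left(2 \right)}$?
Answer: $-1550$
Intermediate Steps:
$d{\left(g \right)} = g + 2 g^{2}$ ($d{\left(g \right)} = \left(g^{2} + g^{2}\right) + g = 2 g^{2} + g = g + 2 g^{2}$)
$l = 1$ ($l = 6 - 5 = 1$)
$\left(l - 156\right) d{\left(2 \right)} = \left(1 - 156\right) 2 \left(1 + 2 \cdot 2\right) = - 155 \cdot 2 \left(1 + 4\right) = - 155 \cdot 2 \cdot 5 = \left(-155\right) 10 = -1550$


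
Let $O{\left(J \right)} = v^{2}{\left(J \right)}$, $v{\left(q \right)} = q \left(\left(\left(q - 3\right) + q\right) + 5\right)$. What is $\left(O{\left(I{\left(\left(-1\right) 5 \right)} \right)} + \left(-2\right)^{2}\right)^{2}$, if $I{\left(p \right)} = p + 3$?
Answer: $400$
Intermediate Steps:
$I{\left(p \right)} = 3 + p$
$v{\left(q \right)} = q \left(2 + 2 q\right)$ ($v{\left(q \right)} = q \left(\left(\left(-3 + q\right) + q\right) + 5\right) = q \left(\left(-3 + 2 q\right) + 5\right) = q \left(2 + 2 q\right)$)
$O{\left(J \right)} = 4 J^{2} \left(1 + J\right)^{2}$ ($O{\left(J \right)} = \left(2 J \left(1 + J\right)\right)^{2} = 4 J^{2} \left(1 + J\right)^{2}$)
$\left(O{\left(I{\left(\left(-1\right) 5 \right)} \right)} + \left(-2\right)^{2}\right)^{2} = \left(4 \left(3 - 5\right)^{2} \left(1 + \left(3 - 5\right)\right)^{2} + \left(-2\right)^{2}\right)^{2} = \left(4 \left(3 - 5\right)^{2} \left(1 + \left(3 - 5\right)\right)^{2} + 4\right)^{2} = \left(4 \left(-2\right)^{2} \left(1 - 2\right)^{2} + 4\right)^{2} = \left(4 \cdot 4 \left(-1\right)^{2} + 4\right)^{2} = \left(4 \cdot 4 \cdot 1 + 4\right)^{2} = \left(16 + 4\right)^{2} = 20^{2} = 400$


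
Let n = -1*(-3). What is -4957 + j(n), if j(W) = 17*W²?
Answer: -4804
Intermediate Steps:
n = 3
-4957 + j(n) = -4957 + 17*3² = -4957 + 17*9 = -4957 + 153 = -4804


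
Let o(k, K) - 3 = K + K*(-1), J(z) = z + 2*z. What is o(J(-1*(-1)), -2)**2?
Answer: 9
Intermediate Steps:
J(z) = 3*z
o(k, K) = 3 (o(k, K) = 3 + (K + K*(-1)) = 3 + (K - K) = 3 + 0 = 3)
o(J(-1*(-1)), -2)**2 = 3**2 = 9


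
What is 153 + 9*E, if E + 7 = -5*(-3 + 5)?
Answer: 0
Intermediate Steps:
E = -17 (E = -7 - 5*(-3 + 5) = -7 - 5*2 = -7 - 10 = -17)
153 + 9*E = 153 + 9*(-17) = 153 - 153 = 0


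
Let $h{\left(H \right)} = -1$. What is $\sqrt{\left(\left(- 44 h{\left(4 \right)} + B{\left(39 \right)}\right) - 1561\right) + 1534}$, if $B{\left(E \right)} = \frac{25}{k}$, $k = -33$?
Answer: $\frac{2 \sqrt{4422}}{33} \approx 4.0302$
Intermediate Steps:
$B{\left(E \right)} = - \frac{25}{33}$ ($B{\left(E \right)} = \frac{25}{-33} = 25 \left(- \frac{1}{33}\right) = - \frac{25}{33}$)
$\sqrt{\left(\left(- 44 h{\left(4 \right)} + B{\left(39 \right)}\right) - 1561\right) + 1534} = \sqrt{\left(\left(\left(-44\right) \left(-1\right) - \frac{25}{33}\right) - 1561\right) + 1534} = \sqrt{\left(\left(44 - \frac{25}{33}\right) - 1561\right) + 1534} = \sqrt{\left(\frac{1427}{33} - 1561\right) + 1534} = \sqrt{- \frac{50086}{33} + 1534} = \sqrt{\frac{536}{33}} = \frac{2 \sqrt{4422}}{33}$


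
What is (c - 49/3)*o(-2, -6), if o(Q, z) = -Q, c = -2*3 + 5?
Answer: -104/3 ≈ -34.667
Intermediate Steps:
c = -1 (c = -6 + 5 = -1)
(c - 49/3)*o(-2, -6) = (-1 - 49/3)*(-1*(-2)) = (-1 - 49*⅓)*2 = (-1 - 49/3)*2 = -52/3*2 = -104/3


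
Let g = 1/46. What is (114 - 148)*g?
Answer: -17/23 ≈ -0.73913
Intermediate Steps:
g = 1/46 ≈ 0.021739
(114 - 148)*g = (114 - 148)*(1/46) = -34*1/46 = -17/23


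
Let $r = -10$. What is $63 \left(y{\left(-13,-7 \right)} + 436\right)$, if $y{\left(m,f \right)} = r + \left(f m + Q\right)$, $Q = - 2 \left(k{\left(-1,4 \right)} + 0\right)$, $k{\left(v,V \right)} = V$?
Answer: $32067$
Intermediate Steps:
$Q = -8$ ($Q = - 2 \left(4 + 0\right) = \left(-2\right) 4 = -8$)
$y{\left(m,f \right)} = -18 + f m$ ($y{\left(m,f \right)} = -10 + \left(f m - 8\right) = -10 + \left(-8 + f m\right) = -18 + f m$)
$63 \left(y{\left(-13,-7 \right)} + 436\right) = 63 \left(\left(-18 - -91\right) + 436\right) = 63 \left(\left(-18 + 91\right) + 436\right) = 63 \left(73 + 436\right) = 63 \cdot 509 = 32067$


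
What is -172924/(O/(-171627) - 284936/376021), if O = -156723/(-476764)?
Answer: 1773516299503267617104/7771703659105797 ≈ 2.2820e+5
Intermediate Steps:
O = 156723/476764 (O = -156723*(-1/476764) = 156723/476764 ≈ 0.32872)
-172924/(O/(-171627) - 284936/376021) = -172924/((156723/476764)/(-171627) - 284936/376021) = -172924/((156723/476764)*(-1/171627) - 284936*1/376021) = -172924/(-52241/27275191676 - 284936/376021) = -172924/(-7771703659105797/10256044849201196) = -172924*(-10256044849201196/7771703659105797) = 1773516299503267617104/7771703659105797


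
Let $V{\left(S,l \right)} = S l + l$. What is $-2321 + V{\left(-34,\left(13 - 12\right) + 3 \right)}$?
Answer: $-2453$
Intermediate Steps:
$V{\left(S,l \right)} = l + S l$
$-2321 + V{\left(-34,\left(13 - 12\right) + 3 \right)} = -2321 + \left(\left(13 - 12\right) + 3\right) \left(1 - 34\right) = -2321 + \left(1 + 3\right) \left(-33\right) = -2321 + 4 \left(-33\right) = -2321 - 132 = -2453$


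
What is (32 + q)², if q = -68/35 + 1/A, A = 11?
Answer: 134722449/148225 ≈ 908.91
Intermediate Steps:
q = -713/385 (q = -68/35 + 1/11 = -713/385 ≈ -1.8519)
(32 + q)² = (32 - 713/385)² = (11607/385)² = 134722449/148225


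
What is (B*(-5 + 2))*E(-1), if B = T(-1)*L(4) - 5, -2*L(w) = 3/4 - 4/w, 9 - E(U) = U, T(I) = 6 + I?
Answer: 525/4 ≈ 131.25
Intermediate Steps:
E(U) = 9 - U
L(w) = -3/8 + 2/w (L(w) = -(3/4 - 4/w)/2 = -(3*(¼) - 4/w)/2 = -(¾ - 4/w)/2 = -3/8 + 2/w)
B = -35/8 (B = (6 - 1)*(-3/8 + 2/4) - 5 = 5*(-3/8 + 2*(¼)) - 5 = 5*(-3/8 + ½) - 5 = 5*(⅛) - 5 = 5/8 - 5 = -35/8 ≈ -4.3750)
(B*(-5 + 2))*E(-1) = (-35*(-5 + 2)/8)*(9 - 1*(-1)) = (-35/8*(-3))*(9 + 1) = (105/8)*10 = 525/4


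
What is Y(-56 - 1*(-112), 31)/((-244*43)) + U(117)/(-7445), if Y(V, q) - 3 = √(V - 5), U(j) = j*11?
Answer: -13525539/78112940 - √51/10492 ≈ -0.17383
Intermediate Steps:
U(j) = 11*j
Y(V, q) = 3 + √(-5 + V) (Y(V, q) = 3 + √(V - 5) = 3 + √(-5 + V))
Y(-56 - 1*(-112), 31)/((-244*43)) + U(117)/(-7445) = (3 + √(-5 + (-56 - 1*(-112))))/((-244*43)) + (11*117)/(-7445) = (3 + √(-5 + (-56 + 112)))/(-10492) + 1287*(-1/7445) = (3 + √(-5 + 56))*(-1/10492) - 1287/7445 = (3 + √51)*(-1/10492) - 1287/7445 = (-3/10492 - √51/10492) - 1287/7445 = -13525539/78112940 - √51/10492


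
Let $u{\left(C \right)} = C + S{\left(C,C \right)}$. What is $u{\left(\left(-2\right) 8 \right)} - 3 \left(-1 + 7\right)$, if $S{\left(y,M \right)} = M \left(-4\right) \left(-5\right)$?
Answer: $-354$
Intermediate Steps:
$S{\left(y,M \right)} = 20 M$ ($S{\left(y,M \right)} = - 4 M \left(-5\right) = 20 M$)
$u{\left(C \right)} = 21 C$ ($u{\left(C \right)} = C + 20 C = 21 C$)
$u{\left(\left(-2\right) 8 \right)} - 3 \left(-1 + 7\right) = 21 \left(\left(-2\right) 8\right) - 3 \left(-1 + 7\right) = 21 \left(-16\right) - 18 = -336 - 18 = -354$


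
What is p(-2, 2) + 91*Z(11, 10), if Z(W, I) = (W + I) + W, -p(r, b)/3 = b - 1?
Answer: 2909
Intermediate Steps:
p(r, b) = 3 - 3*b (p(r, b) = -3*(b - 1) = -3*(-1 + b) = 3 - 3*b)
Z(W, I) = I + 2*W (Z(W, I) = (I + W) + W = I + 2*W)
p(-2, 2) + 91*Z(11, 10) = (3 - 3*2) + 91*(10 + 2*11) = (3 - 6) + 91*(10 + 22) = -3 + 91*32 = -3 + 2912 = 2909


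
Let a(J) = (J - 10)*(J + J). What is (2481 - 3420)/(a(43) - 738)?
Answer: -313/700 ≈ -0.44714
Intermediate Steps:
a(J) = 2*J*(-10 + J) (a(J) = (-10 + J)*(2*J) = 2*J*(-10 + J))
(2481 - 3420)/(a(43) - 738) = (2481 - 3420)/(2*43*(-10 + 43) - 738) = -939/(2*43*33 - 738) = -939/(2838 - 738) = -939/2100 = -939*1/2100 = -313/700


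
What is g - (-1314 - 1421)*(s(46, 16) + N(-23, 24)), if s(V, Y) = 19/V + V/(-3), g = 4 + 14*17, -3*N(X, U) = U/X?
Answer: -5466689/138 ≈ -39614.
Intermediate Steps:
N(X, U) = -U/(3*X)
g = 242 (g = 4 + 238 = 242)
s(V, Y) = 19/V - V/3 (s(V, Y) = 19/V + V*(-⅓) = 19/V - V/3)
g - (-1314 - 1421)*(s(46, 16) + N(-23, 24)) = 242 - (-1314 - 1421)*((19/46 - ⅓*46) - ⅓*24/(-23)) = 242 - (-2735)*((19*(1/46) - 46/3) - ⅓*24*(-1/23)) = 242 - (-2735)*((19/46 - 46/3) + 8/23) = 242 - (-2735)*(-2059/138 + 8/23) = 242 - (-2735)*(-2011)/138 = 242 - 1*5500085/138 = 242 - 5500085/138 = -5466689/138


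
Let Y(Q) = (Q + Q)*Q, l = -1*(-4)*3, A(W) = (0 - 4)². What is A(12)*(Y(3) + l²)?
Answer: 2592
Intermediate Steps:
A(W) = 16 (A(W) = (-4)² = 16)
l = 12 (l = 4*3 = 12)
Y(Q) = 2*Q² (Y(Q) = (2*Q)*Q = 2*Q²)
A(12)*(Y(3) + l²) = 16*(2*3² + 12²) = 16*(2*9 + 144) = 16*(18 + 144) = 16*162 = 2592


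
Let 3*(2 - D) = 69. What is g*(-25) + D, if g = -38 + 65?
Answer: -696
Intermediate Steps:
g = 27
D = -21 (D = 2 - ⅓*69 = 2 - 23 = -21)
g*(-25) + D = 27*(-25) - 21 = -675 - 21 = -696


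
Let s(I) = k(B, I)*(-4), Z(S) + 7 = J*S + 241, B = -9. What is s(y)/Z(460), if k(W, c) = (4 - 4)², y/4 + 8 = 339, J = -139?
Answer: 0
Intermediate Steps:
y = 1324 (y = -32 + 4*339 = -32 + 1356 = 1324)
k(W, c) = 0 (k(W, c) = 0² = 0)
Z(S) = 234 - 139*S (Z(S) = -7 + (-139*S + 241) = -7 + (241 - 139*S) = 234 - 139*S)
s(I) = 0 (s(I) = 0*(-4) = 0)
s(y)/Z(460) = 0/(234 - 139*460) = 0/(234 - 63940) = 0/(-63706) = 0*(-1/63706) = 0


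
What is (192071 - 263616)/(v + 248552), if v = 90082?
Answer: -71545/338634 ≈ -0.21128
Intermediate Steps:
(192071 - 263616)/(v + 248552) = (192071 - 263616)/(90082 + 248552) = -71545/338634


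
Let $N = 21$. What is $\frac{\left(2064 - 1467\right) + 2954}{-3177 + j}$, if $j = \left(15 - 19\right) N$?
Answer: $- \frac{3551}{3261} \approx -1.0889$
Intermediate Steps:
$j = -84$ ($j = \left(15 - 19\right) 21 = \left(-4\right) 21 = -84$)
$\frac{\left(2064 - 1467\right) + 2954}{-3177 + j} = \frac{\left(2064 - 1467\right) + 2954}{-3177 - 84} = \frac{597 + 2954}{-3261} = 3551 \left(- \frac{1}{3261}\right) = - \frac{3551}{3261}$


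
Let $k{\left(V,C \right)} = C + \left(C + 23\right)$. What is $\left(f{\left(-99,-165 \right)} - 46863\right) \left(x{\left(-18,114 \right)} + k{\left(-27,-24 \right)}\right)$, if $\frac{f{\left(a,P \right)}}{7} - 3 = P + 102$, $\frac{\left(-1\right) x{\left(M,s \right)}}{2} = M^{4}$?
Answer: $9928342491$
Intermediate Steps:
$x{\left(M,s \right)} = - 2 M^{4}$
$k{\left(V,C \right)} = 23 + 2 C$ ($k{\left(V,C \right)} = C + \left(23 + C\right) = 23 + 2 C$)
$f{\left(a,P \right)} = 735 + 7 P$ ($f{\left(a,P \right)} = 21 + 7 \left(P + 102\right) = 21 + 7 \left(102 + P\right) = 21 + \left(714 + 7 P\right) = 735 + 7 P$)
$\left(f{\left(-99,-165 \right)} - 46863\right) \left(x{\left(-18,114 \right)} + k{\left(-27,-24 \right)}\right) = \left(\left(735 + 7 \left(-165\right)\right) - 46863\right) \left(- 2 \left(-18\right)^{4} + \left(23 + 2 \left(-24\right)\right)\right) = \left(\left(735 - 1155\right) - 46863\right) \left(\left(-2\right) 104976 + \left(23 - 48\right)\right) = \left(-420 - 46863\right) \left(-209952 - 25\right) = \left(-47283\right) \left(-209977\right) = 9928342491$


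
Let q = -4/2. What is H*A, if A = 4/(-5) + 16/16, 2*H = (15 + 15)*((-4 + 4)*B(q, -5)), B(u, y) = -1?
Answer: 0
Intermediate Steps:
q = -2 (q = -4*1/2 = -2)
H = 0 (H = ((15 + 15)*((-4 + 4)*(-1)))/2 = (30*(0*(-1)))/2 = (30*0)/2 = (1/2)*0 = 0)
A = 1/5 (A = 4*(-1/5) + 16*(1/16) = -4/5 + 1 = 1/5 ≈ 0.20000)
H*A = 0*(1/5) = 0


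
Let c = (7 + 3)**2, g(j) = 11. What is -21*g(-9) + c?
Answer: -131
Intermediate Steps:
c = 100 (c = 10**2 = 100)
-21*g(-9) + c = -21*11 + 100 = -231 + 100 = -131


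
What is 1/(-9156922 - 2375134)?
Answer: -1/11532056 ≈ -8.6715e-8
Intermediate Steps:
1/(-9156922 - 2375134) = 1/(-11532056) = -1/11532056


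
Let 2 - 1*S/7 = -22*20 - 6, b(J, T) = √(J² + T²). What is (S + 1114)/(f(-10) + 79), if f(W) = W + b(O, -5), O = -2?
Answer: 146625/2366 - 2125*√29/2366 ≈ 57.135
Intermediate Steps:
f(W) = W + √29 (f(W) = W + √((-2)² + (-5)²) = W + √(4 + 25) = W + √29)
S = 3136 (S = 14 - 7*(-22*20 - 6) = 14 - 7*(-440 - 6) = 14 - 7*(-446) = 14 + 3122 = 3136)
(S + 1114)/(f(-10) + 79) = (3136 + 1114)/((-10 + √29) + 79) = 4250/(69 + √29)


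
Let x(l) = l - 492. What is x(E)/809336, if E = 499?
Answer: 7/809336 ≈ 8.6491e-6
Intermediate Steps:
x(l) = -492 + l
x(E)/809336 = (-492 + 499)/809336 = 7*(1/809336) = 7/809336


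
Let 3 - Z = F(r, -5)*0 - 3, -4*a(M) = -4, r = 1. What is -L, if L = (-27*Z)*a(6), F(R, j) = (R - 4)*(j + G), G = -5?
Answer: 162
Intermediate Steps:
a(M) = 1 (a(M) = -¼*(-4) = 1)
F(R, j) = (-5 + j)*(-4 + R) (F(R, j) = (R - 4)*(j - 5) = (-4 + R)*(-5 + j) = (-5 + j)*(-4 + R))
Z = 6 (Z = 3 - ((20 - 5*1 - 4*(-5) + 1*(-5))*0 - 3) = 3 - ((20 - 5 + 20 - 5)*0 - 3) = 3 - (30*0 - 3) = 3 - (0 - 3) = 3 - 1*(-3) = 3 + 3 = 6)
L = -162 (L = -27*6*1 = -162*1 = -162)
-L = -1*(-162) = 162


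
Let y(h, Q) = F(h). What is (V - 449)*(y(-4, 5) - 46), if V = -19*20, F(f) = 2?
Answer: 36476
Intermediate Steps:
V = -380
y(h, Q) = 2
(V - 449)*(y(-4, 5) - 46) = (-380 - 449)*(2 - 46) = -829*(-44) = 36476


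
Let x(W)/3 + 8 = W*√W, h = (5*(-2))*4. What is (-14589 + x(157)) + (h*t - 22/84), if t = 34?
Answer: -670877/42 + 471*√157 ≈ -10072.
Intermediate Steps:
h = -40 (h = -10*4 = -40)
x(W) = -24 + 3*W^(3/2) (x(W) = -24 + 3*(W*√W) = -24 + 3*W^(3/2))
(-14589 + x(157)) + (h*t - 22/84) = (-14589 + (-24 + 3*157^(3/2))) + (-40*34 - 22/84) = (-14589 + (-24 + 3*(157*√157))) + (-1360 - 22*1/84) = (-14589 + (-24 + 471*√157)) + (-1360 - 11/42) = (-14613 + 471*√157) - 57131/42 = -670877/42 + 471*√157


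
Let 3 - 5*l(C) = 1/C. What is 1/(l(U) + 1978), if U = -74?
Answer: 370/732083 ≈ 0.00050541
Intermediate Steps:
l(C) = ⅗ - 1/(5*C)
1/(l(U) + 1978) = 1/((⅕)*(-1 + 3*(-74))/(-74) + 1978) = 1/((⅕)*(-1/74)*(-1 - 222) + 1978) = 1/((⅕)*(-1/74)*(-223) + 1978) = 1/(223/370 + 1978) = 1/(732083/370) = 370/732083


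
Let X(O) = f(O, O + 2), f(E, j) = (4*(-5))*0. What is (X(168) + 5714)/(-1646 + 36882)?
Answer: 2857/17618 ≈ 0.16216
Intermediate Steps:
f(E, j) = 0 (f(E, j) = -20*0 = 0)
X(O) = 0
(X(168) + 5714)/(-1646 + 36882) = (0 + 5714)/(-1646 + 36882) = 5714/35236 = 5714*(1/35236) = 2857/17618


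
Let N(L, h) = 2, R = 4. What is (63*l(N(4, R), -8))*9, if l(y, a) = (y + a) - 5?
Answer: -6237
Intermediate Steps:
l(y, a) = -5 + a + y (l(y, a) = (a + y) - 5 = -5 + a + y)
(63*l(N(4, R), -8))*9 = (63*(-5 - 8 + 2))*9 = (63*(-11))*9 = -693*9 = -6237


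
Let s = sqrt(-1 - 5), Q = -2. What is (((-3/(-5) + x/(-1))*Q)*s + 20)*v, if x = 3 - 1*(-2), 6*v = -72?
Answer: -240 - 528*I*sqrt(6)/5 ≈ -240.0 - 258.67*I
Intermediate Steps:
v = -12 (v = (1/6)*(-72) = -12)
s = I*sqrt(6) (s = sqrt(-6) = I*sqrt(6) ≈ 2.4495*I)
x = 5 (x = 3 + 2 = 5)
(((-3/(-5) + x/(-1))*Q)*s + 20)*v = (((-3/(-5) + 5/(-1))*(-2))*(I*sqrt(6)) + 20)*(-12) = (((-3*(-1/5) + 5*(-1))*(-2))*(I*sqrt(6)) + 20)*(-12) = (((3/5 - 5)*(-2))*(I*sqrt(6)) + 20)*(-12) = ((-22/5*(-2))*(I*sqrt(6)) + 20)*(-12) = (44*(I*sqrt(6))/5 + 20)*(-12) = (44*I*sqrt(6)/5 + 20)*(-12) = (20 + 44*I*sqrt(6)/5)*(-12) = -240 - 528*I*sqrt(6)/5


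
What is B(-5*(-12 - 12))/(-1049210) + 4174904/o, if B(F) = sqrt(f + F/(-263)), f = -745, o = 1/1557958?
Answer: 6504325086032 - I*sqrt(51562465)/275942230 ≈ 6.5043e+12 - 2.6022e-5*I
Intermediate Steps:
o = 1/1557958 ≈ 6.4187e-7
B(F) = sqrt(-745 - F/263) (B(F) = sqrt(-745 + F/(-263)) = sqrt(-745 + F*(-1/263)) = sqrt(-745 - F/263))
B(-5*(-12 - 12))/(-1049210) + 4174904/o = (sqrt(-51530905 - (-1315)*(-12 - 12))/263)/(-1049210) + 4174904/(1/1557958) = (sqrt(-51530905 - (-1315)*(-24))/263)*(-1/1049210) + 4174904*1557958 = (sqrt(-51530905 - 263*120)/263)*(-1/1049210) + 6504325086032 = (sqrt(-51530905 - 31560)/263)*(-1/1049210) + 6504325086032 = (sqrt(-51562465)/263)*(-1/1049210) + 6504325086032 = ((I*sqrt(51562465))/263)*(-1/1049210) + 6504325086032 = (I*sqrt(51562465)/263)*(-1/1049210) + 6504325086032 = -I*sqrt(51562465)/275942230 + 6504325086032 = 6504325086032 - I*sqrt(51562465)/275942230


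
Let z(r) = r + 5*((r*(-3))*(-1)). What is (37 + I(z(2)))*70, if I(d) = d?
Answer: 4830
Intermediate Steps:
z(r) = 16*r (z(r) = r + 5*(-3*r*(-1)) = r + 5*(3*r) = r + 15*r = 16*r)
(37 + I(z(2)))*70 = (37 + 16*2)*70 = (37 + 32)*70 = 69*70 = 4830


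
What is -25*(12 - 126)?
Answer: 2850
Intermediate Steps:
-25*(12 - 126) = -25*(-114) = 2850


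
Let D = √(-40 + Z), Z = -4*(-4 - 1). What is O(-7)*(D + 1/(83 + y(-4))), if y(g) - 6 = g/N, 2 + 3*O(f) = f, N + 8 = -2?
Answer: -5/149 - 6*I*√5 ≈ -0.033557 - 13.416*I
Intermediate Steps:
N = -10 (N = -8 - 2 = -10)
O(f) = -⅔ + f/3
Z = 20 (Z = -4*(-5) = 20)
D = 2*I*√5 (D = √(-40 + 20) = √(-20) = 2*I*√5 ≈ 4.4721*I)
y(g) = 6 - g/10 (y(g) = 6 + g/(-10) = 6 + g*(-⅒) = 6 - g/10)
O(-7)*(D + 1/(83 + y(-4))) = (-⅔ + (⅓)*(-7))*(2*I*√5 + 1/(83 + (6 - ⅒*(-4)))) = (-⅔ - 7/3)*(2*I*√5 + 1/(83 + (6 + ⅖))) = -3*(2*I*√5 + 1/(83 + 32/5)) = -3*(2*I*√5 + 1/(447/5)) = -3*(2*I*√5 + 5/447) = -3*(5/447 + 2*I*√5) = -5/149 - 6*I*√5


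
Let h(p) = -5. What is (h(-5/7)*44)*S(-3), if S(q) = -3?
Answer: 660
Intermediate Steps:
(h(-5/7)*44)*S(-3) = -5*44*(-3) = -220*(-3) = 660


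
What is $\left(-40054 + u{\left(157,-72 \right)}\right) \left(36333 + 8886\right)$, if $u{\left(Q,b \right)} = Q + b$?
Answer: $-1807358211$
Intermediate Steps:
$\left(-40054 + u{\left(157,-72 \right)}\right) \left(36333 + 8886\right) = \left(-40054 + \left(157 - 72\right)\right) \left(36333 + 8886\right) = \left(-40054 + 85\right) 45219 = \left(-39969\right) 45219 = -1807358211$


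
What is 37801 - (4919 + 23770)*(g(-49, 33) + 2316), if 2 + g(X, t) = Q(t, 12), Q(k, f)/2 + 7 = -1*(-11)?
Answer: -66578057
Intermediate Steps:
Q(k, f) = 8 (Q(k, f) = -14 + 2*(-1*(-11)) = -14 + 2*11 = -14 + 22 = 8)
g(X, t) = 6 (g(X, t) = -2 + 8 = 6)
37801 - (4919 + 23770)*(g(-49, 33) + 2316) = 37801 - (4919 + 23770)*(6 + 2316) = 37801 - 28689*2322 = 37801 - 1*66615858 = 37801 - 66615858 = -66578057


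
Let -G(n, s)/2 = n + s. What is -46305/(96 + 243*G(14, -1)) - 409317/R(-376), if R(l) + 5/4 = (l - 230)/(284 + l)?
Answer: -78093379551/1018334 ≈ -76687.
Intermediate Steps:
R(l) = -5/4 + (-230 + l)/(284 + l) (R(l) = -5/4 + (l - 230)/(284 + l) = -5/4 + (-230 + l)/(284 + l))
G(n, s) = -2*n - 2*s (G(n, s) = -2*(n + s) = -2*n - 2*s)
-46305/(96 + 243*G(14, -1)) - 409317/R(-376) = -46305/(96 + 243*(-2*14 - 2*(-1))) - 409317*4*(284 - 376)/(-2340 - 1*(-376)) = -46305/(96 + 243*(-28 + 2)) - 409317*(-368/(-2340 + 376)) = -46305/(96 + 243*(-26)) - 409317/((¼)*(-1/92)*(-1964)) = -46305/(96 - 6318) - 409317/491/92 = -46305/(-6222) - 409317*92/491 = -46305*(-1/6222) - 37657164/491 = 15435/2074 - 37657164/491 = -78093379551/1018334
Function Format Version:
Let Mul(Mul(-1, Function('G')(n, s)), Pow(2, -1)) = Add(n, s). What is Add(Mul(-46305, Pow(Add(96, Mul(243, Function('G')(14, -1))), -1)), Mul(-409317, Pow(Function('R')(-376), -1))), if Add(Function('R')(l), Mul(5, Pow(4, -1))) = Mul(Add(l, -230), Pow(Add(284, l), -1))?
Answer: Rational(-78093379551, 1018334) ≈ -76687.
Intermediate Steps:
Function('R')(l) = Add(Rational(-5, 4), Mul(Pow(Add(284, l), -1), Add(-230, l))) (Function('R')(l) = Add(Rational(-5, 4), Mul(Add(l, -230), Pow(Add(284, l), -1))) = Add(Rational(-5, 4), Mul(Add(-230, l), Pow(Add(284, l), -1))) = Add(Rational(-5, 4), Mul(Pow(Add(284, l), -1), Add(-230, l))))
Function('G')(n, s) = Add(Mul(-2, n), Mul(-2, s)) (Function('G')(n, s) = Mul(-2, Add(n, s)) = Add(Mul(-2, n), Mul(-2, s)))
Add(Mul(-46305, Pow(Add(96, Mul(243, Function('G')(14, -1))), -1)), Mul(-409317, Pow(Function('R')(-376), -1))) = Add(Mul(-46305, Pow(Add(96, Mul(243, Add(Mul(-2, 14), Mul(-2, -1)))), -1)), Mul(-409317, Pow(Mul(Rational(1, 4), Pow(Add(284, -376), -1), Add(-2340, Mul(-1, -376))), -1))) = Add(Mul(-46305, Pow(Add(96, Mul(243, Add(-28, 2))), -1)), Mul(-409317, Pow(Mul(Rational(1, 4), Pow(-92, -1), Add(-2340, 376)), -1))) = Add(Mul(-46305, Pow(Add(96, Mul(243, -26)), -1)), Mul(-409317, Pow(Mul(Rational(1, 4), Rational(-1, 92), -1964), -1))) = Add(Mul(-46305, Pow(Add(96, -6318), -1)), Mul(-409317, Pow(Rational(491, 92), -1))) = Add(Mul(-46305, Pow(-6222, -1)), Mul(-409317, Rational(92, 491))) = Add(Mul(-46305, Rational(-1, 6222)), Rational(-37657164, 491)) = Add(Rational(15435, 2074), Rational(-37657164, 491)) = Rational(-78093379551, 1018334)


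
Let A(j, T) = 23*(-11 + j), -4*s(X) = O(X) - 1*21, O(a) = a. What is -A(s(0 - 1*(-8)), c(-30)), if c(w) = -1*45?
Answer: 713/4 ≈ 178.25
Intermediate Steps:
c(w) = -45
s(X) = 21/4 - X/4 (s(X) = -(X - 1*21)/4 = -(X - 21)/4 = -(-21 + X)/4 = 21/4 - X/4)
A(j, T) = -253 + 23*j
-A(s(0 - 1*(-8)), c(-30)) = -(-253 + 23*(21/4 - (0 - 1*(-8))/4)) = -(-253 + 23*(21/4 - (0 + 8)/4)) = -(-253 + 23*(21/4 - ¼*8)) = -(-253 + 23*(21/4 - 2)) = -(-253 + 23*(13/4)) = -(-253 + 299/4) = -1*(-713/4) = 713/4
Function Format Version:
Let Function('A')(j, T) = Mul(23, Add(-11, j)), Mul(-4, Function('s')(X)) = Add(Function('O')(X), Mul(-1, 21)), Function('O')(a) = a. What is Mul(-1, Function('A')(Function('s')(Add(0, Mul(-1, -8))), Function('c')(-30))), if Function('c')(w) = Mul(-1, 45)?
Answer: Rational(713, 4) ≈ 178.25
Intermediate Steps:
Function('c')(w) = -45
Function('s')(X) = Add(Rational(21, 4), Mul(Rational(-1, 4), X)) (Function('s')(X) = Mul(Rational(-1, 4), Add(X, Mul(-1, 21))) = Mul(Rational(-1, 4), Add(X, -21)) = Mul(Rational(-1, 4), Add(-21, X)) = Add(Rational(21, 4), Mul(Rational(-1, 4), X)))
Function('A')(j, T) = Add(-253, Mul(23, j))
Mul(-1, Function('A')(Function('s')(Add(0, Mul(-1, -8))), Function('c')(-30))) = Mul(-1, Add(-253, Mul(23, Add(Rational(21, 4), Mul(Rational(-1, 4), Add(0, Mul(-1, -8))))))) = Mul(-1, Add(-253, Mul(23, Add(Rational(21, 4), Mul(Rational(-1, 4), Add(0, 8)))))) = Mul(-1, Add(-253, Mul(23, Add(Rational(21, 4), Mul(Rational(-1, 4), 8))))) = Mul(-1, Add(-253, Mul(23, Add(Rational(21, 4), -2)))) = Mul(-1, Add(-253, Mul(23, Rational(13, 4)))) = Mul(-1, Add(-253, Rational(299, 4))) = Mul(-1, Rational(-713, 4)) = Rational(713, 4)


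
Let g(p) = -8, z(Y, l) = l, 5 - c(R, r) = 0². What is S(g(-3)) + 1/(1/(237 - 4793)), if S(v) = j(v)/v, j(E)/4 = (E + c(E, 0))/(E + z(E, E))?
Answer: -145795/32 ≈ -4556.1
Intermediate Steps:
c(R, r) = 5 (c(R, r) = 5 - 1*0² = 5 - 1*0 = 5 + 0 = 5)
j(E) = 2*(5 + E)/E (j(E) = 4*((E + 5)/(E + E)) = 4*((5 + E)/((2*E))) = 4*((5 + E)*(1/(2*E))) = 4*((5 + E)/(2*E)) = 2*(5 + E)/E)
S(v) = (2 + 10/v)/v
S(g(-3)) + 1/(1/(237 - 4793)) = 2*(5 - 8)/(-8)² + 1/(1/(237 - 4793)) = 2*(1/64)*(-3) + 1/(1/(-4556)) = -3/32 + 1/(-1/4556) = -3/32 - 4556 = -145795/32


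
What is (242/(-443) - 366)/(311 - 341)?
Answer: 16238/1329 ≈ 12.218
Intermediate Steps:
(242/(-443) - 366)/(311 - 341) = (242*(-1/443) - 366)/(-30) = (-242/443 - 366)*(-1/30) = -162380/443*(-1/30) = 16238/1329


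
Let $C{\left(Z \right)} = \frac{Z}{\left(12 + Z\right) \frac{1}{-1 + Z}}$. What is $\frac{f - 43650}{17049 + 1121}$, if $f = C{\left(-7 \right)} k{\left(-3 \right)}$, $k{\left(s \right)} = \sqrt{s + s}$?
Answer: $- \frac{4365}{1817} + \frac{28 i \sqrt{6}}{45425} \approx -2.4023 + 0.0015099 i$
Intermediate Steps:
$k{\left(s \right)} = \sqrt{2} \sqrt{s}$ ($k{\left(s \right)} = \sqrt{2 s} = \sqrt{2} \sqrt{s}$)
$C{\left(Z \right)} = \frac{Z \left(-1 + Z\right)}{12 + Z}$ ($C{\left(Z \right)} = \frac{Z}{\frac{1}{-1 + Z} \left(12 + Z\right)} = Z \frac{-1 + Z}{12 + Z} = \frac{Z \left(-1 + Z\right)}{12 + Z}$)
$f = \frac{56 i \sqrt{6}}{5}$ ($f = - \frac{7 \left(-1 - 7\right)}{12 - 7} \sqrt{2} \sqrt{-3} = \left(-7\right) \frac{1}{5} \left(-8\right) \sqrt{2} i \sqrt{3} = \left(-7\right) \frac{1}{5} \left(-8\right) i \sqrt{6} = \frac{56 i \sqrt{6}}{5} \approx 27.434 i$)
$\frac{f - 43650}{17049 + 1121} = \frac{\frac{56 i \sqrt{6}}{5} - 43650}{17049 + 1121} = \frac{-43650 + \frac{56 i \sqrt{6}}{5}}{18170} = \left(-43650 + \frac{56 i \sqrt{6}}{5}\right) \frac{1}{18170} = - \frac{4365}{1817} + \frac{28 i \sqrt{6}}{45425}$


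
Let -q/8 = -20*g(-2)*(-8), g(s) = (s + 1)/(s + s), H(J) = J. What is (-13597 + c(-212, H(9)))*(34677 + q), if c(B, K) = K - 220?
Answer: -474401456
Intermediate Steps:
c(B, K) = -220 + K
g(s) = (1 + s)/(2*s) (g(s) = (1 + s)/((2*s)) = (1 + s)*(1/(2*s)) = (1 + s)/(2*s))
q = -320 (q = -8*(-10*(1 - 2)/(-2))*(-8) = -8*(-10*(-1)*(-1)/2)*(-8) = -8*(-20*¼)*(-8) = -(-40)*(-8) = -8*40 = -320)
(-13597 + c(-212, H(9)))*(34677 + q) = (-13597 + (-220 + 9))*(34677 - 320) = (-13597 - 211)*34357 = -13808*34357 = -474401456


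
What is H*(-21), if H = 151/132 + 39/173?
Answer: -218897/7612 ≈ -28.757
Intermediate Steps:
H = 31271/22836 (H = 151*(1/132) + 39*(1/173) = 151/132 + 39/173 = 31271/22836 ≈ 1.3694)
H*(-21) = (31271/22836)*(-21) = -218897/7612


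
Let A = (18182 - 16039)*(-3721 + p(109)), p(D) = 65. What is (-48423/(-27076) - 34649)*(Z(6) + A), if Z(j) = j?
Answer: 3674944829485301/13538 ≈ 2.7145e+11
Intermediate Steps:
A = -7834808 (A = (18182 - 16039)*(-3721 + 65) = 2143*(-3656) = -7834808)
(-48423/(-27076) - 34649)*(Z(6) + A) = (-48423/(-27076) - 34649)*(6 - 7834808) = (-48423*(-1/27076) - 34649)*(-7834802) = (48423/27076 - 34649)*(-7834802) = -938107901/27076*(-7834802) = 3674944829485301/13538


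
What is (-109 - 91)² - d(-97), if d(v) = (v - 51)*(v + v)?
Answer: 11288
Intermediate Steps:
d(v) = 2*v*(-51 + v) (d(v) = (-51 + v)*(2*v) = 2*v*(-51 + v))
(-109 - 91)² - d(-97) = (-109 - 91)² - 2*(-97)*(-51 - 97) = (-200)² - 2*(-97)*(-148) = 40000 - 1*28712 = 40000 - 28712 = 11288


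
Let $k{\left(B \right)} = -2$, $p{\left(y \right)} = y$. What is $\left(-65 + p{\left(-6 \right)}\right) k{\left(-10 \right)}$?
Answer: $142$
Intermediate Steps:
$\left(-65 + p{\left(-6 \right)}\right) k{\left(-10 \right)} = \left(-65 - 6\right) \left(-2\right) = \left(-71\right) \left(-2\right) = 142$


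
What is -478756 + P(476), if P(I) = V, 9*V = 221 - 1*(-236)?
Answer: -4308347/9 ≈ -4.7871e+5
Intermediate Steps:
V = 457/9 (V = (221 - 1*(-236))/9 = (221 + 236)/9 = (⅑)*457 = 457/9 ≈ 50.778)
P(I) = 457/9
-478756 + P(476) = -478756 + 457/9 = -4308347/9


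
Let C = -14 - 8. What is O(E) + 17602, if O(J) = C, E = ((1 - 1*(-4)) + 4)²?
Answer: 17580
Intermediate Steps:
C = -22
E = 81 (E = ((1 + 4) + 4)² = (5 + 4)² = 9² = 81)
O(J) = -22
O(E) + 17602 = -22 + 17602 = 17580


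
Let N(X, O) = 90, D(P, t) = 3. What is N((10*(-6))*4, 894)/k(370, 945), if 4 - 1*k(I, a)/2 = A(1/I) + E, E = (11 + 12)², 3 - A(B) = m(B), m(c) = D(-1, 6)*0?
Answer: -15/176 ≈ -0.085227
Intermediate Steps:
m(c) = 0 (m(c) = 3*0 = 0)
A(B) = 3 (A(B) = 3 - 1*0 = 3 + 0 = 3)
E = 529 (E = 23² = 529)
k(I, a) = -1056 (k(I, a) = 8 - 2*(3 + 529) = 8 - 2*532 = 8 - 1064 = -1056)
N((10*(-6))*4, 894)/k(370, 945) = 90/(-1056) = 90*(-1/1056) = -15/176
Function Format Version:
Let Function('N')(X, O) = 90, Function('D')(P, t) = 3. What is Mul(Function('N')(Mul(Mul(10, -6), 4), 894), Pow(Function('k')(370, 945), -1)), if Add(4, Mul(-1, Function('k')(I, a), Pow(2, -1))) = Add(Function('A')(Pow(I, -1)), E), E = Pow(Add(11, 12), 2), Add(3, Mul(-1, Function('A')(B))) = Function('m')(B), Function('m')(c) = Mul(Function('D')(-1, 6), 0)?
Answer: Rational(-15, 176) ≈ -0.085227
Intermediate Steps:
Function('m')(c) = 0 (Function('m')(c) = Mul(3, 0) = 0)
Function('A')(B) = 3 (Function('A')(B) = Add(3, Mul(-1, 0)) = Add(3, 0) = 3)
E = 529 (E = Pow(23, 2) = 529)
Function('k')(I, a) = -1056 (Function('k')(I, a) = Add(8, Mul(-2, Add(3, 529))) = Add(8, Mul(-2, 532)) = Add(8, -1064) = -1056)
Mul(Function('N')(Mul(Mul(10, -6), 4), 894), Pow(Function('k')(370, 945), -1)) = Mul(90, Pow(-1056, -1)) = Mul(90, Rational(-1, 1056)) = Rational(-15, 176)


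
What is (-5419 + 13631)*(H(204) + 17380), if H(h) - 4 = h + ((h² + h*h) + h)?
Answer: 829609088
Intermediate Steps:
H(h) = 4 + 2*h + 2*h² (H(h) = 4 + (h + ((h² + h*h) + h)) = 4 + (h + ((h² + h²) + h)) = 4 + (h + (2*h² + h)) = 4 + (h + (h + 2*h²)) = 4 + (2*h + 2*h²) = 4 + 2*h + 2*h²)
(-5419 + 13631)*(H(204) + 17380) = (-5419 + 13631)*((4 + 2*204 + 2*204²) + 17380) = 8212*((4 + 408 + 2*41616) + 17380) = 8212*((4 + 408 + 83232) + 17380) = 8212*(83644 + 17380) = 8212*101024 = 829609088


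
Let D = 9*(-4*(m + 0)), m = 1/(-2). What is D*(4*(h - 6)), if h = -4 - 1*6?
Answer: -1152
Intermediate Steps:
h = -10 (h = -4 - 6 = -10)
m = -1/2 (m = 1*(-1/2) = -1/2 ≈ -0.50000)
D = 18 (D = 9*(-4*(-1/2 + 0)) = 9*(-4*(-1/2)) = 9*2 = 18)
D*(4*(h - 6)) = 18*(4*(-10 - 6)) = 18*(4*(-16)) = 18*(-64) = -1152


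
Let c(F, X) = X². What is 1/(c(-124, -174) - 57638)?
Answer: -1/27362 ≈ -3.6547e-5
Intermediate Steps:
1/(c(-124, -174) - 57638) = 1/((-174)² - 57638) = 1/(30276 - 57638) = 1/(-27362) = -1/27362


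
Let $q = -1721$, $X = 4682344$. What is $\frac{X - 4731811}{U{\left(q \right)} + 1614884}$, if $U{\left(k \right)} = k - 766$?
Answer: $- \frac{49467}{1612397} \approx -0.030679$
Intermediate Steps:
$U{\left(k \right)} = -766 + k$
$\frac{X - 4731811}{U{\left(q \right)} + 1614884} = \frac{4682344 - 4731811}{\left(-766 - 1721\right) + 1614884} = - \frac{49467}{-2487 + 1614884} = - \frac{49467}{1612397}$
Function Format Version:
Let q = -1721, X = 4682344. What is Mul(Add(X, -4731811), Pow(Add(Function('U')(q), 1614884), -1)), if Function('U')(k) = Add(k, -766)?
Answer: Rational(-49467, 1612397) ≈ -0.030679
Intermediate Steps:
Function('U')(k) = Add(-766, k)
Mul(Add(X, -4731811), Pow(Add(Function('U')(q), 1614884), -1)) = Mul(Add(4682344, -4731811), Pow(Add(Add(-766, -1721), 1614884), -1)) = Mul(-49467, Pow(Add(-2487, 1614884), -1)) = Mul(-49467, Pow(1612397, -1)) = Mul(-49467, Rational(1, 1612397)) = Rational(-49467, 1612397)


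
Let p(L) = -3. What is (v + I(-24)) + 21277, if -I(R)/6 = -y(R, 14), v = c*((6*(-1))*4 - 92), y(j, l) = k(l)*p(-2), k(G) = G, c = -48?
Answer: 26593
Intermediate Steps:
y(j, l) = -3*l (y(j, l) = l*(-3) = -3*l)
v = 5568 (v = -48*((6*(-1))*4 - 92) = -48*(-6*4 - 92) = -48*(-24 - 92) = -48*(-116) = 5568)
I(R) = -252 (I(R) = -(-6)*(-3*14) = -(-6)*(-42) = -6*42 = -252)
(v + I(-24)) + 21277 = (5568 - 252) + 21277 = 5316 + 21277 = 26593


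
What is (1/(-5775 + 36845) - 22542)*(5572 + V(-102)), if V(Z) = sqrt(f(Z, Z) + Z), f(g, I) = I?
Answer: -1951258510054/15535 - 700379939*I*sqrt(51)/15535 ≈ -1.256e+8 - 3.2196e+5*I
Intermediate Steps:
V(Z) = sqrt(2)*sqrt(Z) (V(Z) = sqrt(Z + Z) = sqrt(2*Z) = sqrt(2)*sqrt(Z))
(1/(-5775 + 36845) - 22542)*(5572 + V(-102)) = (1/(-5775 + 36845) - 22542)*(5572 + sqrt(2)*sqrt(-102)) = (1/31070 - 22542)*(5572 + sqrt(2)*(I*sqrt(102))) = (1/31070 - 22542)*(5572 + 2*I*sqrt(51)) = -700379939*(5572 + 2*I*sqrt(51))/31070 = -1951258510054/15535 - 700379939*I*sqrt(51)/15535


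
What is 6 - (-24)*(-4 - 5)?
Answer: -210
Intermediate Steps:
6 - (-24)*(-4 - 5) = 6 - (-24)*(-9) = 6 - 8*27 = 6 - 216 = -210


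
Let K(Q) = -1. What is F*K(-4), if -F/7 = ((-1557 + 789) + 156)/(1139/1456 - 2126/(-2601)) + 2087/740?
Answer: -2383414440001/896583260 ≈ -2658.3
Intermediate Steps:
F = 2383414440001/896583260 (F = -7*(((-1557 + 789) + 156)/(1139/1456 - 2126/(-2601)) + 2087/740) = -7*((-768 + 156)/(1139*(1/1456) - 2126*(-1/2601)) + 2087*(1/740)) = -7*(-612/(1139/1456 + 2126/2601) + 2087/740) = -7*(-612/6057995/3787056 + 2087/740) = -7*(-612*3787056/6057995 + 2087/740) = -7*(-2317678272/6057995 + 2087/740) = -7*(-340487777143/896583260) = 2383414440001/896583260 ≈ 2658.3)
F*K(-4) = (2383414440001/896583260)*(-1) = -2383414440001/896583260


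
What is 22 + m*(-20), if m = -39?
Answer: 802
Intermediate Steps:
22 + m*(-20) = 22 - 39*(-20) = 22 + 780 = 802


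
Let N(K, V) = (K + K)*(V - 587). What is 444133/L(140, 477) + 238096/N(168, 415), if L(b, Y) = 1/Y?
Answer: 765207390011/3612 ≈ 2.1185e+8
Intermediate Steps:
N(K, V) = 2*K*(-587 + V) (N(K, V) = (2*K)*(-587 + V) = 2*K*(-587 + V))
444133/L(140, 477) + 238096/N(168, 415) = 444133/(1/477) + 238096/((2*168*(-587 + 415))) = 444133/(1/477) + 238096/((2*168*(-172))) = 444133*477 + 238096/(-57792) = 211851441 + 238096*(-1/57792) = 211851441 - 14881/3612 = 765207390011/3612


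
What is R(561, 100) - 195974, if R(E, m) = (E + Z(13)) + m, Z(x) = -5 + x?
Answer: -195305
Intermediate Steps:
R(E, m) = 8 + E + m (R(E, m) = (E + (-5 + 13)) + m = (E + 8) + m = (8 + E) + m = 8 + E + m)
R(561, 100) - 195974 = (8 + 561 + 100) - 195974 = 669 - 195974 = -195305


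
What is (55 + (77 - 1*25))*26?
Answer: 2782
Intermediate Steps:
(55 + (77 - 1*25))*26 = (55 + (77 - 25))*26 = (55 + 52)*26 = 107*26 = 2782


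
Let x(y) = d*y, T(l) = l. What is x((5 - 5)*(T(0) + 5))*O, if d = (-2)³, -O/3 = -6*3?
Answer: 0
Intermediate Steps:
O = 54 (O = -(-18)*3 = -3*(-18) = 54)
d = -8
x(y) = -8*y
x((5 - 5)*(T(0) + 5))*O = -8*(5 - 5)*(0 + 5)*54 = -0*5*54 = -8*0*54 = 0*54 = 0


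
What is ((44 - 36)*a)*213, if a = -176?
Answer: -299904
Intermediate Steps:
((44 - 36)*a)*213 = ((44 - 36)*(-176))*213 = (8*(-176))*213 = -1408*213 = -299904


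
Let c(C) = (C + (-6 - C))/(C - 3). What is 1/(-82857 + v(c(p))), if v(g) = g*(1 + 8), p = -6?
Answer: -1/82851 ≈ -1.2070e-5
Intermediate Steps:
c(C) = -6/(-3 + C)
v(g) = 9*g (v(g) = g*9 = 9*g)
1/(-82857 + v(c(p))) = 1/(-82857 + 9*(-6/(-3 - 6))) = 1/(-82857 + 9*(-6/(-9))) = 1/(-82857 + 9*(-6*(-1/9))) = 1/(-82857 + 9*(2/3)) = 1/(-82857 + 6) = 1/(-82851) = -1/82851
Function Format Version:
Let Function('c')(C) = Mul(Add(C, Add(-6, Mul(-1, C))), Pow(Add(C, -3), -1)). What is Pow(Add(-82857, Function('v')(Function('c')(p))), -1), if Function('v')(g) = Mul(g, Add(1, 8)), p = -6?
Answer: Rational(-1, 82851) ≈ -1.2070e-5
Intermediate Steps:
Function('c')(C) = Mul(-6, Pow(Add(-3, C), -1))
Function('v')(g) = Mul(9, g) (Function('v')(g) = Mul(g, 9) = Mul(9, g))
Pow(Add(-82857, Function('v')(Function('c')(p))), -1) = Pow(Add(-82857, Mul(9, Mul(-6, Pow(Add(-3, -6), -1)))), -1) = Pow(Add(-82857, Mul(9, Mul(-6, Pow(-9, -1)))), -1) = Pow(Add(-82857, Mul(9, Mul(-6, Rational(-1, 9)))), -1) = Pow(Add(-82857, Mul(9, Rational(2, 3))), -1) = Pow(Add(-82857, 6), -1) = Pow(-82851, -1) = Rational(-1, 82851)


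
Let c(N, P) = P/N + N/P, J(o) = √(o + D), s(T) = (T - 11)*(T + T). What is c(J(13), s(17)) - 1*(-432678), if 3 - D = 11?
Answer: 432678 + 41621*√5/1020 ≈ 4.3277e+5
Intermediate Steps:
D = -8 (D = 3 - 1*11 = 3 - 11 = -8)
s(T) = 2*T*(-11 + T) (s(T) = (-11 + T)*(2*T) = 2*T*(-11 + T))
J(o) = √(-8 + o) (J(o) = √(o - 8) = √(-8 + o))
c(N, P) = N/P + P/N
c(J(13), s(17)) - 1*(-432678) = (√(-8 + 13)/((2*17*(-11 + 17))) + (2*17*(-11 + 17))/(√(-8 + 13))) - 1*(-432678) = (√5/((2*17*6)) + (2*17*6)/(√5)) + 432678 = (√5/204 + 204*(√5/5)) + 432678 = (√5*(1/204) + 204*√5/5) + 432678 = (√5/204 + 204*√5/5) + 432678 = 41621*√5/1020 + 432678 = 432678 + 41621*√5/1020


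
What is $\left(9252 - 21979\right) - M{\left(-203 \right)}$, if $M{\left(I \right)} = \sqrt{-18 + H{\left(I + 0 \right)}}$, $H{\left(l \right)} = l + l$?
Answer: $-12727 - 2 i \sqrt{106} \approx -12727.0 - 20.591 i$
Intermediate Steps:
$H{\left(l \right)} = 2 l$
$M{\left(I \right)} = \sqrt{-18 + 2 I}$ ($M{\left(I \right)} = \sqrt{-18 + 2 \left(I + 0\right)} = \sqrt{-18 + 2 I}$)
$\left(9252 - 21979\right) - M{\left(-203 \right)} = \left(9252 - 21979\right) - \sqrt{-18 + 2 \left(-203\right)} = -12727 - \sqrt{-18 - 406} = -12727 - \sqrt{-424} = -12727 - 2 i \sqrt{106}$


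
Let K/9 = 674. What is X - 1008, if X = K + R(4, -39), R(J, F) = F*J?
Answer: 4902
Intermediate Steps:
K = 6066 (K = 9*674 = 6066)
X = 5910 (X = 6066 - 39*4 = 6066 - 156 = 5910)
X - 1008 = 5910 - 1008 = 4902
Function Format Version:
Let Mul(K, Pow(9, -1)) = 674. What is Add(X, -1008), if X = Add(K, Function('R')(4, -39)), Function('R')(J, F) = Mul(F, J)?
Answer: 4902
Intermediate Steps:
K = 6066 (K = Mul(9, 674) = 6066)
X = 5910 (X = Add(6066, Mul(-39, 4)) = Add(6066, -156) = 5910)
Add(X, -1008) = Add(5910, -1008) = 4902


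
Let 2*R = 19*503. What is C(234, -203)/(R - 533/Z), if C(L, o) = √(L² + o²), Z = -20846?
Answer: 10423*√95965/49806572 ≈ 0.064828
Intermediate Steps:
R = 9557/2 (R = (19*503)/2 = (½)*9557 = 9557/2 ≈ 4778.5)
C(234, -203)/(R - 533/Z) = √(234² + (-203)²)/(9557/2 - 533/(-20846)) = √(54756 + 41209)/(9557/2 - 533*(-1/20846)) = √95965/(9557/2 + 533/20846) = √95965/(49806572/10423) = √95965*(10423/49806572) = 10423*√95965/49806572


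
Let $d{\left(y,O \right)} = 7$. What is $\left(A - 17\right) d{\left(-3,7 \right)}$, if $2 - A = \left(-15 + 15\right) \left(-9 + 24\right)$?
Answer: $-105$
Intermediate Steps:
$A = 2$ ($A = 2 - \left(-15 + 15\right) \left(-9 + 24\right) = 2 - 0 \cdot 15 = 2 - 0 = 2 + 0 = 2$)
$\left(A - 17\right) d{\left(-3,7 \right)} = \left(2 - 17\right) 7 = \left(-15\right) 7 = -105$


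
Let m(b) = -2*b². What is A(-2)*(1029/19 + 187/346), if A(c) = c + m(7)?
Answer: -17979350/3287 ≈ -5469.8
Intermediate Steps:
A(c) = -98 + c (A(c) = c - 2*7² = c - 2*49 = c - 98 = -98 + c)
A(-2)*(1029/19 + 187/346) = (-98 - 2)*(1029/19 + 187/346) = -100*(1029*(1/19) + 187*(1/346)) = -100*(1029/19 + 187/346) = -100*359587/6574 = -17979350/3287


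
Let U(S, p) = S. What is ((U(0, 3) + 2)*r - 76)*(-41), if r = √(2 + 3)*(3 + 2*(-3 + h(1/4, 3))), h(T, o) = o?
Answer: 3116 - 246*√5 ≈ 2565.9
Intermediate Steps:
r = 3*√5 (r = √(2 + 3)*(3 + 2*(-3 + 3)) = √5*(3 + 2*0) = √5*(3 + 0) = √5*3 = 3*√5 ≈ 6.7082)
((U(0, 3) + 2)*r - 76)*(-41) = ((0 + 2)*(3*√5) - 76)*(-41) = (2*(3*√5) - 76)*(-41) = (6*√5 - 76)*(-41) = (-76 + 6*√5)*(-41) = 3116 - 246*√5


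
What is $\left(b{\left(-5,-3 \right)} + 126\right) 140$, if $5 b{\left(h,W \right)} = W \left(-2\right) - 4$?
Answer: $17696$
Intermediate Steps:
$b{\left(h,W \right)} = - \frac{4}{5} - \frac{2 W}{5}$ ($b{\left(h,W \right)} = \frac{W \left(-2\right) - 4}{5} = \frac{- 2 W - 4}{5} = \frac{-4 - 2 W}{5} = - \frac{4}{5} - \frac{2 W}{5}$)
$\left(b{\left(-5,-3 \right)} + 126\right) 140 = \left(\left(- \frac{4}{5} - - \frac{6}{5}\right) + 126\right) 140 = \left(\left(- \frac{4}{5} + \frac{6}{5}\right) + 126\right) 140 = \left(\frac{2}{5} + 126\right) 140 = \frac{632}{5} \cdot 140 = 17696$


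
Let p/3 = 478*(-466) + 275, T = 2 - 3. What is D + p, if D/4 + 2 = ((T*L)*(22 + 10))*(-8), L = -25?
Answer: -693027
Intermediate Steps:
T = -1
D = -25608 (D = -8 + 4*(((-1*(-25))*(22 + 10))*(-8)) = -8 + 4*((25*32)*(-8)) = -8 + 4*(800*(-8)) = -8 + 4*(-6400) = -8 - 25600 = -25608)
p = -667419 (p = 3*(478*(-466) + 275) = 3*(-222748 + 275) = 3*(-222473) = -667419)
D + p = -25608 - 667419 = -693027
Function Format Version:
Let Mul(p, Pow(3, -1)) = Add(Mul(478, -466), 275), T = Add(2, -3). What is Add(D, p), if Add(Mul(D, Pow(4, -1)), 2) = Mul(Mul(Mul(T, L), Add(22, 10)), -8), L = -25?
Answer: -693027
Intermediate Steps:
T = -1
D = -25608 (D = Add(-8, Mul(4, Mul(Mul(Mul(-1, -25), Add(22, 10)), -8))) = Add(-8, Mul(4, Mul(Mul(25, 32), -8))) = Add(-8, Mul(4, Mul(800, -8))) = Add(-8, Mul(4, -6400)) = Add(-8, -25600) = -25608)
p = -667419 (p = Mul(3, Add(Mul(478, -466), 275)) = Mul(3, Add(-222748, 275)) = Mul(3, -222473) = -667419)
Add(D, p) = Add(-25608, -667419) = -693027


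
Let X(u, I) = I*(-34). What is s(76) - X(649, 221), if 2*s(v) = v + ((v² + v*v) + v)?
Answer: 13366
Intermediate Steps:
s(v) = v + v² (s(v) = (v + ((v² + v*v) + v))/2 = (v + ((v² + v²) + v))/2 = (v + (2*v² + v))/2 = (v + (v + 2*v²))/2 = (2*v + 2*v²)/2 = v + v²)
X(u, I) = -34*I
s(76) - X(649, 221) = 76*(1 + 76) - (-34)*221 = 76*77 - 1*(-7514) = 5852 + 7514 = 13366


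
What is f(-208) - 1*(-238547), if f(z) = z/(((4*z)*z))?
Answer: 198471103/832 ≈ 2.3855e+5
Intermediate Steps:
f(z) = 1/(4*z) (f(z) = z/((4*z²)) = z*(1/(4*z²)) = 1/(4*z))
f(-208) - 1*(-238547) = (¼)/(-208) - 1*(-238547) = (¼)*(-1/208) + 238547 = -1/832 + 238547 = 198471103/832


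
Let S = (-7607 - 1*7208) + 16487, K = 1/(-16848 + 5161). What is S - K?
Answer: 19540665/11687 ≈ 1672.0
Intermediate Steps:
K = -1/11687 (K = 1/(-11687) = -1/11687 ≈ -8.5565e-5)
S = 1672 (S = (-7607 - 7208) + 16487 = -14815 + 16487 = 1672)
S - K = 1672 - 1*(-1/11687) = 1672 + 1/11687 = 19540665/11687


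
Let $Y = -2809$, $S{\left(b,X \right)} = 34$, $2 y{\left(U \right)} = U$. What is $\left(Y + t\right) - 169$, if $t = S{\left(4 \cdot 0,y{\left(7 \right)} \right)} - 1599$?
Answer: $-4543$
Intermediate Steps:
$y{\left(U \right)} = \frac{U}{2}$
$t = -1565$ ($t = 34 - 1599 = -1565$)
$\left(Y + t\right) - 169 = \left(-2809 - 1565\right) - 169 = -4374 - 169 = -4543$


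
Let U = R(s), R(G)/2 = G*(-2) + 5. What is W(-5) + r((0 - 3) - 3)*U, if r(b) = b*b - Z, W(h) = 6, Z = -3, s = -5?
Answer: 1176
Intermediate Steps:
R(G) = 10 - 4*G (R(G) = 2*(G*(-2) + 5) = 2*(-2*G + 5) = 2*(5 - 2*G) = 10 - 4*G)
r(b) = 3 + b² (r(b) = b*b - 1*(-3) = b² + 3 = 3 + b²)
U = 30 (U = 10 - 4*(-5) = 10 + 20 = 30)
W(-5) + r((0 - 3) - 3)*U = 6 + (3 + ((0 - 3) - 3)²)*30 = 6 + (3 + (-3 - 3)²)*30 = 6 + (3 + (-6)²)*30 = 6 + (3 + 36)*30 = 6 + 39*30 = 6 + 1170 = 1176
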